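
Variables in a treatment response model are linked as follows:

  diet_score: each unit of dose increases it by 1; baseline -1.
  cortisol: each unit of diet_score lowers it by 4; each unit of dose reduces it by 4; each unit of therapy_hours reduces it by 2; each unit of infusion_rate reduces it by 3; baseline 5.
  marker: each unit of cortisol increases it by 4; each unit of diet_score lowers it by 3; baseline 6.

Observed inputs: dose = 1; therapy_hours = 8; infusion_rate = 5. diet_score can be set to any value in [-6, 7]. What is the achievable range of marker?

-247 to 0

Intervening on diet_score fixes its value directly, overriding its dependence on dose.
Substituting into the cortisol equation gives cortisol = -4*diet_score - 30.
Substituting into the marker equation gives marker = -19*diet_score - 114.
Linear in diet_score, so extremes are at the endpoints: diet_score = -6 gives marker = 0; diet_score = 7 gives marker = -247.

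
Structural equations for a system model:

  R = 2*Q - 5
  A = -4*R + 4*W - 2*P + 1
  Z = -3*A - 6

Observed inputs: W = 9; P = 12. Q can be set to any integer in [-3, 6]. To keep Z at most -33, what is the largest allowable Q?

Q = 3

Substituting into the A equation gives A = -8*Q + 33.
Substituting into the Z equation gives Z = 24*Q - 105.
Require 24*Q - 105 ≤ -33, so Q ≤ 3.
The largest integer in [-3, 6] satisfying this is 3.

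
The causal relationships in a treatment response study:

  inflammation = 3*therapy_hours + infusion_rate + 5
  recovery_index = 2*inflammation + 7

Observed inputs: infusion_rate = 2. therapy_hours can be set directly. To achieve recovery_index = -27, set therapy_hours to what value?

Substituting into the inflammation equation gives inflammation = 3*therapy_hours + 7.
Substituting into the recovery_index equation gives recovery_index = 6*therapy_hours + 21.
Solve 6*therapy_hours + 21 = -27: therapy_hours = (-27 - 21) / 6 = -8.

therapy_hours = -8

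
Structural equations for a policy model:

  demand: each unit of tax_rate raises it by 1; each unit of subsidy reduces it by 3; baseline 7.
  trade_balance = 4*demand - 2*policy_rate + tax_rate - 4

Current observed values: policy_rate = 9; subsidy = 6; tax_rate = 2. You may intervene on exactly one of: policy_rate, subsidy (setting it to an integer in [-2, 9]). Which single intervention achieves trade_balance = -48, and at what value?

Intervening on policy_rate: with other inputs at their observed values, trade_balance = -2*policy_rate - 38. Solving for -48 gives policy_rate = 5, within [-2, 9].
Intervening on subsidy: trade_balance = -12*subsidy + 16. Reaching -48 requires subsidy = 16/3, not an integer.

set policy_rate = 5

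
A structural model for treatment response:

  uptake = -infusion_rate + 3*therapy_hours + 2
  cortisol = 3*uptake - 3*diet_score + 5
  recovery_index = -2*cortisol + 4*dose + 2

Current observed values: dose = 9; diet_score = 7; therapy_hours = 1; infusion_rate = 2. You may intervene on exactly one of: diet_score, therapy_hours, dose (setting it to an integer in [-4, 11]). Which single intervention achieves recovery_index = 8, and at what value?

set dose = -2

Intervening on diet_score: recovery_index = 6*diet_score + 10. Reaching 8 requires diet_score = -1/3, not an integer.
Intervening on therapy_hours: recovery_index = -18*therapy_hours + 70. Reaching 8 requires therapy_hours = 31/9, not an integer.
Intervening on dose: with other inputs at their observed values, recovery_index = 4*dose + 16. Solving for 8 gives dose = -2, within [-4, 11].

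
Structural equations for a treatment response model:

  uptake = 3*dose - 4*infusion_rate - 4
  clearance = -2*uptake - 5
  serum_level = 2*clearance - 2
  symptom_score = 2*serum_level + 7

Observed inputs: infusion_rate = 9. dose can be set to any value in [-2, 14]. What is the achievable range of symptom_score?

-33 to 351

Substituting into the uptake equation gives uptake = 3*dose - 40.
Substituting into the clearance equation gives clearance = -6*dose + 75.
Substituting into the serum_level equation gives serum_level = -12*dose + 148.
Substituting into the symptom_score equation gives symptom_score = -24*dose + 303.
Linear in dose, so extremes are at the endpoints: dose = -2 gives symptom_score = 351; dose = 14 gives symptom_score = -33.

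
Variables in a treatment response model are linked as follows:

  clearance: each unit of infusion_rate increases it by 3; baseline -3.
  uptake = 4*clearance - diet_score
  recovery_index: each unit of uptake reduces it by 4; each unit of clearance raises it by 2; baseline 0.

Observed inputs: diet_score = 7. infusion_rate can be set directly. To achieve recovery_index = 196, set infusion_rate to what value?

Substituting into the uptake equation gives uptake = 12*infusion_rate - 19.
Substituting into the recovery_index equation gives recovery_index = -42*infusion_rate + 70.
Solve -42*infusion_rate + 70 = 196: infusion_rate = (196 - 70) / -42 = -3.

infusion_rate = -3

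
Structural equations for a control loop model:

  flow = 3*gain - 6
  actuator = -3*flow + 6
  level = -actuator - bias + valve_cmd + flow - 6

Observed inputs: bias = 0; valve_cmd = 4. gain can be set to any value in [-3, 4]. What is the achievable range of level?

Substituting into the actuator equation gives actuator = -9*gain + 24.
Substituting into the level equation gives level = 12*gain - 32.
Linear in gain, so extremes are at the endpoints: gain = -3 gives level = -68; gain = 4 gives level = 16.

-68 to 16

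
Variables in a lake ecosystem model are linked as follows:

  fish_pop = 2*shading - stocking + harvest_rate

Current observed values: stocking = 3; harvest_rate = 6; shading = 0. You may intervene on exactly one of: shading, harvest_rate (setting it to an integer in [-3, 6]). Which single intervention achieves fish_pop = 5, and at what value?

set shading = 1

Intervening on shading: with other inputs at their observed values, fish_pop = 2*shading + 3. Solving for 5 gives shading = 1, within [-3, 6].
Intervening on harvest_rate: fish_pop = harvest_rate - 3. Reaching 5 requires harvest_rate = 8, outside [-3, 6].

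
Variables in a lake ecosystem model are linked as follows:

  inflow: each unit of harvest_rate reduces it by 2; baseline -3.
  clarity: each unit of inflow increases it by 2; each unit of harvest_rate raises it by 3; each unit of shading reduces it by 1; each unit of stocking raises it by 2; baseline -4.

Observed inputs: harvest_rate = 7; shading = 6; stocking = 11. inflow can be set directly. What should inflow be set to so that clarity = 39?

Intervening on inflow fixes its value directly, overriding its dependence on harvest_rate.
Substituting into the clarity equation gives clarity = 2*inflow + 33.
Solve 2*inflow + 33 = 39: inflow = (39 - 33) / 2 = 3.

inflow = 3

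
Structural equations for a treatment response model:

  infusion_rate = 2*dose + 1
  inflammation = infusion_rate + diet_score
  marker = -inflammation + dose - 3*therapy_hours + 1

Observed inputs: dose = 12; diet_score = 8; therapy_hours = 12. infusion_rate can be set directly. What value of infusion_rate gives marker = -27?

Intervening on infusion_rate fixes its value directly, overriding its dependence on dose.
Substituting into the inflammation equation gives inflammation = infusion_rate + 8.
Substituting into the marker equation gives marker = -infusion_rate - 31.
Solve -infusion_rate - 31 = -27: infusion_rate = (-27 + 31) / -1 = -4.

infusion_rate = -4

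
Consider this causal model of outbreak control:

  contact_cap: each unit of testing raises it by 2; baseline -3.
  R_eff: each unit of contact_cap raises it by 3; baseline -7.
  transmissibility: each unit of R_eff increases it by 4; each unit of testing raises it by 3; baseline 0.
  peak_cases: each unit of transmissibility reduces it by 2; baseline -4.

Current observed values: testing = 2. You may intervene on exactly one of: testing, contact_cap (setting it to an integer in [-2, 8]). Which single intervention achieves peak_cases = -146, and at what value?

Intervening on testing: with other inputs at their observed values, peak_cases = -54*testing + 124. Solving for -146 gives testing = 5, within [-2, 8].
Intervening on contact_cap: peak_cases = -24*contact_cap + 40. Reaching -146 requires contact_cap = 31/4, not an integer.

set testing = 5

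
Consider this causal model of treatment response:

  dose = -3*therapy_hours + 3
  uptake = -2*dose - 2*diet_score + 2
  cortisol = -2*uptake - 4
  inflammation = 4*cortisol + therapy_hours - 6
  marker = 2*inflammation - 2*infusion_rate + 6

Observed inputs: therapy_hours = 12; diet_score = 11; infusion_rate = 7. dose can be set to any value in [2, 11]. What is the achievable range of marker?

356 to 644

Intervening on dose fixes its value directly, overriding its dependence on therapy_hours.
Substituting into the uptake equation gives uptake = -2*dose - 20.
cortisol becomes 4*dose + 36.
Substituting into the inflammation equation gives inflammation = 16*dose + 150.
Substituting into the marker equation gives marker = 32*dose + 292.
Linear in dose, so extremes are at the endpoints: dose = 2 gives marker = 356; dose = 11 gives marker = 644.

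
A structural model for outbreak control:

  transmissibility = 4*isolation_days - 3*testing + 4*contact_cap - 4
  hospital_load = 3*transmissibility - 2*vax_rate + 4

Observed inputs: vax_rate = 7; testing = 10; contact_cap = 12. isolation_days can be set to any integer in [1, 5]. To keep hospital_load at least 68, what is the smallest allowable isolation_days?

isolation_days = 3

Substituting into the transmissibility equation gives transmissibility = 4*isolation_days + 14.
Substituting into the hospital_load equation gives hospital_load = 12*isolation_days + 32.
Require 12*isolation_days + 32 ≥ 68, so isolation_days ≥ 3.
The smallest integer in [1, 5] satisfying this is 3.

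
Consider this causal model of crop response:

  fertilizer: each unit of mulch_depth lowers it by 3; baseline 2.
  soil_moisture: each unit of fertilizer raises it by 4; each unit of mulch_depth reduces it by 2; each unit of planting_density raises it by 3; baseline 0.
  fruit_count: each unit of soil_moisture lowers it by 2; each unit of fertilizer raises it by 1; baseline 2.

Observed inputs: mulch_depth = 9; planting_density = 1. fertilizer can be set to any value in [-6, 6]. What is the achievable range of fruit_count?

-10 to 74

Intervening on fertilizer fixes its value directly, overriding its dependence on mulch_depth.
Substituting into the soil_moisture equation gives soil_moisture = 4*fertilizer - 15.
fruit_count becomes -7*fertilizer + 32.
Linear in fertilizer, so extremes are at the endpoints: fertilizer = -6 gives fruit_count = 74; fertilizer = 6 gives fruit_count = -10.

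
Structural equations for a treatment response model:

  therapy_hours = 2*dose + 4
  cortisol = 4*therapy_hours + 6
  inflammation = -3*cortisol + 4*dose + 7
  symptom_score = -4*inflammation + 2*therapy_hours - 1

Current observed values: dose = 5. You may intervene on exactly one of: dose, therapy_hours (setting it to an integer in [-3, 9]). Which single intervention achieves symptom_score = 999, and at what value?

set dose = 9

Intervening on dose: with other inputs at their observed values, symptom_score = 84*dose + 243. Solving for 999 gives dose = 9, within [-3, 9].
Intervening on therapy_hours: symptom_score = 50*therapy_hours - 37. Reaching 999 requires therapy_hours = 518/25, not an integer.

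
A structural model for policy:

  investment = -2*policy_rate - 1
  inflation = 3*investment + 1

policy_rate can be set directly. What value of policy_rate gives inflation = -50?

Substituting into the inflation equation gives inflation = -6*policy_rate - 2.
Solve -6*policy_rate - 2 = -50: policy_rate = (-50 + 2) / -6 = 8.

policy_rate = 8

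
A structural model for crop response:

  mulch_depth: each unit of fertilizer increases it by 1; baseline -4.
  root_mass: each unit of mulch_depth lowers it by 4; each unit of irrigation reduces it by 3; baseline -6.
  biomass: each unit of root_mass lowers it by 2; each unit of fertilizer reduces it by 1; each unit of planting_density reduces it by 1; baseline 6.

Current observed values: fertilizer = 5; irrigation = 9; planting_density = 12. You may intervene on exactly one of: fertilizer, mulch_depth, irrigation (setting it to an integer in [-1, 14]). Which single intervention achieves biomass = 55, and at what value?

set mulch_depth = 0

Intervening on fertilizer: biomass = 7*fertilizer + 28. Reaching 55 requires fertilizer = 27/7, not an integer.
Intervening on mulch_depth: with other inputs at their observed values, biomass = 8*mulch_depth + 55. Solving for 55 gives mulch_depth = 0, within [-1, 14].
Intervening on irrigation: biomass = 6*irrigation + 9. Reaching 55 requires irrigation = 23/3, not an integer.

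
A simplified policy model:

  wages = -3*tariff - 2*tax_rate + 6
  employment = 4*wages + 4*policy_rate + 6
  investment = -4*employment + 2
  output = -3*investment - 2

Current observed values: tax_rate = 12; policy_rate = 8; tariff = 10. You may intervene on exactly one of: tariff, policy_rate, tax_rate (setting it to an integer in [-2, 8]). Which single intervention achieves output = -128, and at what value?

set tariff = -2

Intervening on tariff: with other inputs at their observed values, output = -144*tariff - 416. Solving for -128 gives tariff = -2, within [-2, 8].
Intervening on policy_rate: output = 48*policy_rate - 2240. Reaching -128 requires policy_rate = 44, outside [-2, 8].
Intervening on tax_rate: output = -96*tax_rate - 704. Reaching -128 requires tax_rate = -6, outside [-2, 8].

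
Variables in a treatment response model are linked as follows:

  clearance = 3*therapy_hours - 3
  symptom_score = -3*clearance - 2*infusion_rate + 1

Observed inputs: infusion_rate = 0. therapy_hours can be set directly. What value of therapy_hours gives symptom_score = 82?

Substituting into the symptom_score equation gives symptom_score = -9*therapy_hours + 10.
Solve -9*therapy_hours + 10 = 82: therapy_hours = (82 - 10) / -9 = -8.

therapy_hours = -8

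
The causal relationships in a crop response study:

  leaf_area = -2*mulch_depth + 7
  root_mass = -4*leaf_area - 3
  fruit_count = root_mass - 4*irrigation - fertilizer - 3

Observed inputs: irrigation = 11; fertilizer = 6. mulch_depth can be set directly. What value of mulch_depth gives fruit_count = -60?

mulch_depth = 3

Substituting into the root_mass equation gives root_mass = 8*mulch_depth - 31.
fruit_count becomes 8*mulch_depth - 84.
Solve 8*mulch_depth - 84 = -60: mulch_depth = (-60 + 84) / 8 = 3.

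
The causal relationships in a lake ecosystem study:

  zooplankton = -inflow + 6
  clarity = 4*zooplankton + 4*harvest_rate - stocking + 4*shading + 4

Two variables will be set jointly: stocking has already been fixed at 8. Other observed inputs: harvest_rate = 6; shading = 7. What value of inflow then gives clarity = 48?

inflow = 6

With stocking held at 8:
Substituting into the clarity equation gives clarity = -4*inflow + 72.
Solve -4*inflow + 72 = 48: inflow = (48 - 72) / -4 = 6.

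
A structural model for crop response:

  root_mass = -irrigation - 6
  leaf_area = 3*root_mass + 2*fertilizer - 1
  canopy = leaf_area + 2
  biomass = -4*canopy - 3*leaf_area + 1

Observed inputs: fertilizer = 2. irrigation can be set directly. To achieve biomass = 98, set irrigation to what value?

Substituting into the leaf_area equation gives leaf_area = -3*irrigation - 15.
canopy becomes -3*irrigation - 13.
biomass becomes 21*irrigation + 98.
Solve 21*irrigation + 98 = 98: irrigation = (98 - 98) / 21 = 0.

irrigation = 0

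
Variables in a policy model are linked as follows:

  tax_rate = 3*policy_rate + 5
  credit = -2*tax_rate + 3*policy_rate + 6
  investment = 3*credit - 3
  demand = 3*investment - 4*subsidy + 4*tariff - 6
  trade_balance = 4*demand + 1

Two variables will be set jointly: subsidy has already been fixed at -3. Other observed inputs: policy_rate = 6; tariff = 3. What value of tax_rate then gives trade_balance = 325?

tax_rate = 8

With subsidy held at -3:
Intervening on tax_rate fixes its value directly, overriding its dependence on policy_rate.
Substituting into the credit equation gives credit = -2*tax_rate + 24.
So investment = -6*tax_rate + 69.
demand becomes -18*tax_rate + 225.
Substituting into the trade_balance equation gives trade_balance = -72*tax_rate + 901.
Solve -72*tax_rate + 901 = 325: tax_rate = (325 - 901) / -72 = 8.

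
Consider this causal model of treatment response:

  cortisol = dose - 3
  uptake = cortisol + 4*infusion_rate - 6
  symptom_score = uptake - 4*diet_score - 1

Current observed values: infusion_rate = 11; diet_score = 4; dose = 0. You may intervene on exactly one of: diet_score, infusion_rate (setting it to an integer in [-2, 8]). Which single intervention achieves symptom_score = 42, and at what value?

set diet_score = -2

Intervening on diet_score: with other inputs at their observed values, symptom_score = -4*diet_score + 34. Solving for 42 gives diet_score = -2, within [-2, 8].
Intervening on infusion_rate: symptom_score = 4*infusion_rate - 26. Reaching 42 requires infusion_rate = 17, outside [-2, 8].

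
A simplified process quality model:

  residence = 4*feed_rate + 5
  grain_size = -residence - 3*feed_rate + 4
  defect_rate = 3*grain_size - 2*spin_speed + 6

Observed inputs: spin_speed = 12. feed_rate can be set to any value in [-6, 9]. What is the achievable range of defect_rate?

-210 to 105

Substituting into the grain_size equation gives grain_size = -7*feed_rate - 1.
Substituting into the defect_rate equation gives defect_rate = -21*feed_rate - 21.
Linear in feed_rate, so extremes are at the endpoints: feed_rate = -6 gives defect_rate = 105; feed_rate = 9 gives defect_rate = -210.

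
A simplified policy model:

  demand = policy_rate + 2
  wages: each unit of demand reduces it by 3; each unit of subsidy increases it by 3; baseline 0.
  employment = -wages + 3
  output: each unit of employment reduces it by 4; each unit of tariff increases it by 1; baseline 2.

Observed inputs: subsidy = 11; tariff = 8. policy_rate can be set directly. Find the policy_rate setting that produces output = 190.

Substituting into the wages equation gives wages = -3*policy_rate + 27.
Substituting into the employment equation gives employment = 3*policy_rate - 24.
So output = -12*policy_rate + 106.
Solve -12*policy_rate + 106 = 190: policy_rate = (190 - 106) / -12 = -7.

policy_rate = -7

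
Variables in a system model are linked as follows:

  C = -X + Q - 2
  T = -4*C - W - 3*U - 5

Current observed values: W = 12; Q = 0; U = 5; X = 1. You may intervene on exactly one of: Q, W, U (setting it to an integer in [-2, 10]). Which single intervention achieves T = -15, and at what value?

set W = 7

Intervening on Q: T = -4*Q - 20. Reaching -15 requires Q = -5/4, not an integer.
Intervening on W: with other inputs at their observed values, T = -W - 8. Solving for -15 gives W = 7, within [-2, 10].
Intervening on U: T = -3*U - 5. Reaching -15 requires U = 10/3, not an integer.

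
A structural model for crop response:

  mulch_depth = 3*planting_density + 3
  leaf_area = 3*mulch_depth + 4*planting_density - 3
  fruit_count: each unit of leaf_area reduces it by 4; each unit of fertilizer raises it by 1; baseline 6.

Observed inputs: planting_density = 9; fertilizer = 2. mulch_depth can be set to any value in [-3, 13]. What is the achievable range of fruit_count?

Intervening on mulch_depth fixes its value directly, overriding its dependence on planting_density.
Substituting into the leaf_area equation gives leaf_area = 3*mulch_depth + 33.
Substituting into the fruit_count equation gives fruit_count = -12*mulch_depth - 124.
Linear in mulch_depth, so extremes are at the endpoints: mulch_depth = -3 gives fruit_count = -88; mulch_depth = 13 gives fruit_count = -280.

-280 to -88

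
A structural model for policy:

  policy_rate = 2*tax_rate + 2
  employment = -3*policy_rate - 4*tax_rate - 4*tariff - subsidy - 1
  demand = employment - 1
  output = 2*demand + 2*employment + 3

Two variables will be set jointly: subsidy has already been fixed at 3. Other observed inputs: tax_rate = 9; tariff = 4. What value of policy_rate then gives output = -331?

With subsidy held at 3:
Intervening on policy_rate fixes its value directly, overriding its dependence on tax_rate.
Substituting into the employment equation gives employment = -3*policy_rate - 56.
demand becomes -3*policy_rate - 57.
output becomes -12*policy_rate - 223.
Solve -12*policy_rate - 223 = -331: policy_rate = (-331 + 223) / -12 = 9.

policy_rate = 9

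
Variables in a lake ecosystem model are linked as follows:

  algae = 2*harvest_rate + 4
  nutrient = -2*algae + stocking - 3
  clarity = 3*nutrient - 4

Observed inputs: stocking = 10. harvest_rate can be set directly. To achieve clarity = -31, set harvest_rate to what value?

harvest_rate = 2

Substituting into the nutrient equation gives nutrient = -4*harvest_rate - 1.
clarity becomes -12*harvest_rate - 7.
Solve -12*harvest_rate - 7 = -31: harvest_rate = (-31 + 7) / -12 = 2.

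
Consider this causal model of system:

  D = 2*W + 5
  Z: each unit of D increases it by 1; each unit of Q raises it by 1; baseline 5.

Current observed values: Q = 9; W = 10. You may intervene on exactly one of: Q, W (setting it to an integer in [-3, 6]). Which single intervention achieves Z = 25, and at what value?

set W = 3

Intervening on Q: Z = Q + 30. Reaching 25 requires Q = -5, outside [-3, 6].
Intervening on W: with other inputs at their observed values, Z = 2*W + 19. Solving for 25 gives W = 3, within [-3, 6].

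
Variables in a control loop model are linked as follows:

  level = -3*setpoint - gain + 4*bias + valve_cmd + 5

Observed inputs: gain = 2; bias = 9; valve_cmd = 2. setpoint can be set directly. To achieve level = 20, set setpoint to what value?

Substituting into the level equation gives level = -3*setpoint + 41.
Solve -3*setpoint + 41 = 20: setpoint = (20 - 41) / -3 = 7.

setpoint = 7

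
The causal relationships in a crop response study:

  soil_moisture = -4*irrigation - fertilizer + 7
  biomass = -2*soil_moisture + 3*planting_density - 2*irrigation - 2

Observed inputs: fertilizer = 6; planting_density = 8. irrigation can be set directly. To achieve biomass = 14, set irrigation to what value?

Substituting into the soil_moisture equation gives soil_moisture = -4*irrigation + 1.
Substituting into the biomass equation gives biomass = 6*irrigation + 20.
Solve 6*irrigation + 20 = 14: irrigation = (14 - 20) / 6 = -1.

irrigation = -1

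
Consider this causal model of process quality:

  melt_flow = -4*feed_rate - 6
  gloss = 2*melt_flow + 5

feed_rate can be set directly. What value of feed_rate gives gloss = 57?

Substituting into the gloss equation gives gloss = -8*feed_rate - 7.
Solve -8*feed_rate - 7 = 57: feed_rate = (57 + 7) / -8 = -8.

feed_rate = -8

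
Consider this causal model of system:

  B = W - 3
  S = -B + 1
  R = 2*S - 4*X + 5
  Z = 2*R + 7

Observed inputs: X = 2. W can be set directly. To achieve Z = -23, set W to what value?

W = 10

Substituting into the S equation gives S = -W + 4.
This gives R = -2*W + 5.
So Z = -4*W + 17.
Solve -4*W + 17 = -23: W = (-23 - 17) / -4 = 10.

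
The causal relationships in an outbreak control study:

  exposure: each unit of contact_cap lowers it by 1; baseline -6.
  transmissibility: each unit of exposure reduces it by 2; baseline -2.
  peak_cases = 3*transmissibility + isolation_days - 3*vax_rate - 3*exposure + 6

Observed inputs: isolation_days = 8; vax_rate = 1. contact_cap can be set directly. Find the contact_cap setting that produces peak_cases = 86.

contact_cap = 3

Substituting into the transmissibility equation gives transmissibility = 2*contact_cap + 10.
Substituting into the peak_cases equation gives peak_cases = 9*contact_cap + 59.
Solve 9*contact_cap + 59 = 86: contact_cap = (86 - 59) / 9 = 3.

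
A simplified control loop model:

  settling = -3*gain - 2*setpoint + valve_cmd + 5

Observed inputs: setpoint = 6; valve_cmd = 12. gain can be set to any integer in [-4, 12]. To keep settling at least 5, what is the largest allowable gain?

gain = 0

Substituting into the settling equation gives settling = -3*gain + 5.
Require -3*gain + 5 ≥ 5, so gain ≤ 0.
The largest integer in [-4, 12] satisfying this is 0.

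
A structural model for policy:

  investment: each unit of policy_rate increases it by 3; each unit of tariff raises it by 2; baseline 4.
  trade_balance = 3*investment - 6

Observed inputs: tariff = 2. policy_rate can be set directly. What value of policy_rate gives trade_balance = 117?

policy_rate = 11

Substituting into the investment equation gives investment = 3*policy_rate + 8.
So trade_balance = 9*policy_rate + 18.
Solve 9*policy_rate + 18 = 117: policy_rate = (117 - 18) / 9 = 11.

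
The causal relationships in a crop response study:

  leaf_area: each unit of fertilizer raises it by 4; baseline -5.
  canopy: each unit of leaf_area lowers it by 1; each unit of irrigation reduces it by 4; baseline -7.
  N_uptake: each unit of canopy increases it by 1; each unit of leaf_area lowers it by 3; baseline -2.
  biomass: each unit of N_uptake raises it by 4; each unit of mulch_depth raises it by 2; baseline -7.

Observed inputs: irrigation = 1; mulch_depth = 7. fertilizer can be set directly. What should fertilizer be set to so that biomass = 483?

Substituting into the canopy equation gives canopy = -4*fertilizer - 6.
Substituting into the N_uptake equation gives N_uptake = -16*fertilizer + 7.
Substituting into the biomass equation gives biomass = -64*fertilizer + 35.
Solve -64*fertilizer + 35 = 483: fertilizer = (483 - 35) / -64 = -7.

fertilizer = -7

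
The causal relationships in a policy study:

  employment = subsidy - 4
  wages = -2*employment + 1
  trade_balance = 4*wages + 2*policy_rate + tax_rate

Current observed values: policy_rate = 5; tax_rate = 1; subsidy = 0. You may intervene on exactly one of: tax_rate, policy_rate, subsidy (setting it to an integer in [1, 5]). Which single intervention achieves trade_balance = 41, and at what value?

Intervening on tax_rate: trade_balance = tax_rate + 46. Reaching 41 requires tax_rate = -5, outside [1, 5].
Intervening on policy_rate: with other inputs at their observed values, trade_balance = 2*policy_rate + 37. Solving for 41 gives policy_rate = 2, within [1, 5].
Intervening on subsidy: trade_balance = -8*subsidy + 47. Reaching 41 requires subsidy = 3/4, not an integer.

set policy_rate = 2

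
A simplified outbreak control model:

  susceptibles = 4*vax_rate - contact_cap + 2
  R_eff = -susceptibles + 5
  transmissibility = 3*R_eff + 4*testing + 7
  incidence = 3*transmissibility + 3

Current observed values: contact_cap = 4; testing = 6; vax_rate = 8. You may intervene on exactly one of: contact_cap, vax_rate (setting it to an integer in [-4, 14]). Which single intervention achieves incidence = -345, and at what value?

Intervening on contact_cap: incidence = 9*contact_cap - 165. Reaching -345 requires contact_cap = -20, outside [-4, 14].
Intervening on vax_rate: with other inputs at their observed values, incidence = -36*vax_rate + 159. Solving for -345 gives vax_rate = 14, within [-4, 14].

set vax_rate = 14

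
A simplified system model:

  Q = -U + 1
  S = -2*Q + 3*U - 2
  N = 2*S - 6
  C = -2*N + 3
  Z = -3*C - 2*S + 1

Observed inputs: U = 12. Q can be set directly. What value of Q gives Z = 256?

Intervening on Q fixes its value directly, overriding its dependence on U.
Substituting into the S equation gives S = -2*Q + 34.
Substituting into the N equation gives N = -4*Q + 62.
C becomes 8*Q - 121.
Substituting into the Z equation gives Z = -20*Q + 296.
Solve -20*Q + 296 = 256: Q = (256 - 296) / -20 = 2.

Q = 2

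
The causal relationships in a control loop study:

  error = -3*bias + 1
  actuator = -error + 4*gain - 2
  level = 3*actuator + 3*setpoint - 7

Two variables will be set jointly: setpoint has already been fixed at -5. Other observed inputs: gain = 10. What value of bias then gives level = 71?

bias = -2

With setpoint held at -5:
Substituting into the actuator equation gives actuator = 3*bias + 37.
Substituting into the level equation gives level = 9*bias + 89.
Solve 9*bias + 89 = 71: bias = (71 - 89) / 9 = -2.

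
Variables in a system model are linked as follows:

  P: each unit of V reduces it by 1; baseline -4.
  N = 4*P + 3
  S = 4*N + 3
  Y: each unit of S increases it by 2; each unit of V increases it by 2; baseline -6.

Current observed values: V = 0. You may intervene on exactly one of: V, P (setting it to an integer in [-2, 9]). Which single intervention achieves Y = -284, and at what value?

Intervening on V: with other inputs at their observed values, Y = -30*V - 104. Solving for -284 gives V = 6, within [-2, 9].
Intervening on P: Y = 32*P + 24. Reaching -284 requires P = -77/8, not an integer.

set V = 6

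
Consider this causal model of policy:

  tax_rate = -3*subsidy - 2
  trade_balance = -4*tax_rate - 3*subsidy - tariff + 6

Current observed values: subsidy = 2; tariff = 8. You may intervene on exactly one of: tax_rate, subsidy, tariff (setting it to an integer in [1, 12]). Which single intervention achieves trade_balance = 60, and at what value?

Intervening on tax_rate: trade_balance = -4*tax_rate - 8. Reaching 60 requires tax_rate = -17, outside [1, 12].
Intervening on subsidy: with other inputs at their observed values, trade_balance = 9*subsidy + 6. Solving for 60 gives subsidy = 6, within [1, 12].
Intervening on tariff: trade_balance = -tariff + 32. Reaching 60 requires tariff = -28, outside [1, 12].

set subsidy = 6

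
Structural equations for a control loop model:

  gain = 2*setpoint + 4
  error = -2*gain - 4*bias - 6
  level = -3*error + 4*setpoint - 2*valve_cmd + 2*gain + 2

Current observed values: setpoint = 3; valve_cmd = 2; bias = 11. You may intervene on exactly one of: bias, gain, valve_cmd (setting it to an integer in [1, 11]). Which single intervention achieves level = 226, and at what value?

set valve_cmd = 9

Intervening on bias: level = 12*bias + 108. Reaching 226 requires bias = 59/6, not an integer.
Intervening on gain: level = 8*gain + 160. Reaching 226 requires gain = 33/4, not an integer.
Intervening on valve_cmd: with other inputs at their observed values, level = -2*valve_cmd + 244. Solving for 226 gives valve_cmd = 9, within [1, 11].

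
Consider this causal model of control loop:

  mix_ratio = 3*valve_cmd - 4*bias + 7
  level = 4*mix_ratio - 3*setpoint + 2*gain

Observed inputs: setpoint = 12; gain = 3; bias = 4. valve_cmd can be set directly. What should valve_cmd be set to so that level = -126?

Substituting into the mix_ratio equation gives mix_ratio = 3*valve_cmd - 9.
So level = 12*valve_cmd - 66.
Solve 12*valve_cmd - 66 = -126: valve_cmd = (-126 + 66) / 12 = -5.

valve_cmd = -5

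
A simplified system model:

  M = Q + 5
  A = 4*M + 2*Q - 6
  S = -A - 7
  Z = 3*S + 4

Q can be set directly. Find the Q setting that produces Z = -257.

Q = 11

Substituting into the A equation gives A = 6*Q + 14.
So S = -6*Q - 21.
Z becomes -18*Q - 59.
Solve -18*Q - 59 = -257: Q = (-257 + 59) / -18 = 11.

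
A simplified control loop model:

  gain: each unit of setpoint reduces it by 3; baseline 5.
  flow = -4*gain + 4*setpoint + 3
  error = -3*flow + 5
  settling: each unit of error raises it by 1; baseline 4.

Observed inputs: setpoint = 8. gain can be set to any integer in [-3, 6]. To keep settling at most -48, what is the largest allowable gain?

gain = 4

Intervening on gain fixes its value directly, overriding its dependence on setpoint.
Substituting into the flow equation gives flow = -4*gain + 35.
This gives error = 12*gain - 100.
So settling = 12*gain - 96.
Require 12*gain - 96 ≤ -48, so gain ≤ 4.
The largest integer in [-3, 6] satisfying this is 4.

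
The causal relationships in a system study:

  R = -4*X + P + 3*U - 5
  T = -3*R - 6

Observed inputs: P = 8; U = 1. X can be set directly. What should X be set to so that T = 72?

Substituting into the R equation gives R = -4*X + 6.
Substituting into the T equation gives T = 12*X - 24.
Solve 12*X - 24 = 72: X = (72 + 24) / 12 = 8.

X = 8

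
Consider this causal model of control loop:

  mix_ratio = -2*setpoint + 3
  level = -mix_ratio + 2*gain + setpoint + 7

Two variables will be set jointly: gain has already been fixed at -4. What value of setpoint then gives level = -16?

With gain held at -4:
Substituting into the level equation gives level = 3*setpoint - 4.
Solve 3*setpoint - 4 = -16: setpoint = (-16 + 4) / 3 = -4.

setpoint = -4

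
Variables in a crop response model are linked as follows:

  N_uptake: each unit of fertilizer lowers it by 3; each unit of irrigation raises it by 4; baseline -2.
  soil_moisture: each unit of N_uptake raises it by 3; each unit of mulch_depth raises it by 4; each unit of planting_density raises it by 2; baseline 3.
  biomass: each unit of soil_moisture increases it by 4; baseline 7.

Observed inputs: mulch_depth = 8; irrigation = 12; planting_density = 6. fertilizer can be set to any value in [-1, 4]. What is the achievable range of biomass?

603 to 783

Substituting into the N_uptake equation gives N_uptake = -3*fertilizer + 46.
Substituting into the soil_moisture equation gives soil_moisture = -9*fertilizer + 185.
So biomass = -36*fertilizer + 747.
Linear in fertilizer, so extremes are at the endpoints: fertilizer = -1 gives biomass = 783; fertilizer = 4 gives biomass = 603.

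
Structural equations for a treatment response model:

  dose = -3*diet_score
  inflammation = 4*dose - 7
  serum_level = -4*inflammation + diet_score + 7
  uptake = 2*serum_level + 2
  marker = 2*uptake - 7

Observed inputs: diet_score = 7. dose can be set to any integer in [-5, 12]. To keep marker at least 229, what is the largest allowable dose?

dose = -1

Intervening on dose fixes its value directly, overriding its dependence on diet_score.
Substituting into the serum_level equation gives serum_level = -16*dose + 42.
Substituting into the uptake equation gives uptake = -32*dose + 86.
Substituting into the marker equation gives marker = -64*dose + 165.
Require -64*dose + 165 ≥ 229, so dose ≤ -1.
The largest integer in [-5, 12] satisfying this is -1.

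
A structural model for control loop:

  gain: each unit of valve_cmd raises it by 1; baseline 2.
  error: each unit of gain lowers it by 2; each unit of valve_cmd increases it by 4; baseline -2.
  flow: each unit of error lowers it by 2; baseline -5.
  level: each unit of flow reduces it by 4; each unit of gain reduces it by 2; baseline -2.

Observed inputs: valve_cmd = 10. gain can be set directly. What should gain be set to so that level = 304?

gain = 1

Intervening on gain fixes its value directly, overriding its dependence on valve_cmd.
Substituting into the error equation gives error = -2*gain + 38.
Substituting into the flow equation gives flow = 4*gain - 81.
level becomes -18*gain + 322.
Solve -18*gain + 322 = 304: gain = (304 - 322) / -18 = 1.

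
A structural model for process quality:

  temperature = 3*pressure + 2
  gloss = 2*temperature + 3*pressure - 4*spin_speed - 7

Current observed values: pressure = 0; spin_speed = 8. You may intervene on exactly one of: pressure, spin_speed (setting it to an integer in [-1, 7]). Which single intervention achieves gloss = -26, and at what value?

set pressure = 1

Intervening on pressure: with other inputs at their observed values, gloss = 9*pressure - 35. Solving for -26 gives pressure = 1, within [-1, 7].
Intervening on spin_speed: gloss = -4*spin_speed - 3. Reaching -26 requires spin_speed = 23/4, not an integer.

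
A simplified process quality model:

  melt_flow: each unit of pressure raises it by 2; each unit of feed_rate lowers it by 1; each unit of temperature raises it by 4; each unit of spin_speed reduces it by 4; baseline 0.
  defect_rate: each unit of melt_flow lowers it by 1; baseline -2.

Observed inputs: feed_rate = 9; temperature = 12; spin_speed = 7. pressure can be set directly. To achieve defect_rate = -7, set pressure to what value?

pressure = -3

Substituting into the melt_flow equation gives melt_flow = 2*pressure + 11.
Substituting into the defect_rate equation gives defect_rate = -2*pressure - 13.
Solve -2*pressure - 13 = -7: pressure = (-7 + 13) / -2 = -3.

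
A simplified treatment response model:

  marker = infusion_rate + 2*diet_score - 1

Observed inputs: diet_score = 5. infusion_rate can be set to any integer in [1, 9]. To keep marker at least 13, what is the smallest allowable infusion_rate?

infusion_rate = 4

Substituting into the marker equation gives marker = infusion_rate + 9.
Require infusion_rate + 9 ≥ 13, so infusion_rate ≥ 4.
The smallest integer in [1, 9] satisfying this is 4.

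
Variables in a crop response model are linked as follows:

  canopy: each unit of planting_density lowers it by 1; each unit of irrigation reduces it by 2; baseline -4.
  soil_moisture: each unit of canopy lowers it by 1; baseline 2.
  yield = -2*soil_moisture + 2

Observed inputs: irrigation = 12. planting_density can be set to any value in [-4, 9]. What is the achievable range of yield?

Substituting into the canopy equation gives canopy = -planting_density - 28.
This gives soil_moisture = planting_density + 30.
Substituting into the yield equation gives yield = -2*planting_density - 58.
Linear in planting_density, so extremes are at the endpoints: planting_density = -4 gives yield = -50; planting_density = 9 gives yield = -76.

-76 to -50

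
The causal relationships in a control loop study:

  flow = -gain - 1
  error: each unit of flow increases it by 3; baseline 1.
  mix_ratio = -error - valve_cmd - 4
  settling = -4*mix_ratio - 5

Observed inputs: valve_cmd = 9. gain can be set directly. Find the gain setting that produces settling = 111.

gain = -6

Substituting into the error equation gives error = -3*gain - 2.
Substituting into the mix_ratio equation gives mix_ratio = 3*gain - 11.
This gives settling = -12*gain + 39.
Solve -12*gain + 39 = 111: gain = (111 - 39) / -12 = -6.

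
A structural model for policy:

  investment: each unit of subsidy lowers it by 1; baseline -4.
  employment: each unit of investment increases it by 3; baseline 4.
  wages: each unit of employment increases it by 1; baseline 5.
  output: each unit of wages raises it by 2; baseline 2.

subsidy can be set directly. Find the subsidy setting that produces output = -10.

Substituting into the employment equation gives employment = -3*subsidy - 8.
Substituting into the wages equation gives wages = -3*subsidy - 3.
Substituting into the output equation gives output = -6*subsidy - 4.
Solve -6*subsidy - 4 = -10: subsidy = (-10 + 4) / -6 = 1.

subsidy = 1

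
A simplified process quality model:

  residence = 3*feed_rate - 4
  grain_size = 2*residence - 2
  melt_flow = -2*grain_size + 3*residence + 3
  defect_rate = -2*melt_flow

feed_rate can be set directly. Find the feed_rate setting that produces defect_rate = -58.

feed_rate = -6

Substituting into the grain_size equation gives grain_size = 6*feed_rate - 10.
melt_flow becomes -3*feed_rate + 11.
So defect_rate = 6*feed_rate - 22.
Solve 6*feed_rate - 22 = -58: feed_rate = (-58 + 22) / 6 = -6.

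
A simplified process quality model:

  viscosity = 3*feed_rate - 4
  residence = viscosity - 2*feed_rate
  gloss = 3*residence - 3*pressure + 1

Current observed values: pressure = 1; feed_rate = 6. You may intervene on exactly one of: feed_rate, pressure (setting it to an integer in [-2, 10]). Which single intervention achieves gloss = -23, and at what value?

set pressure = 10

Intervening on feed_rate: gloss = 3*feed_rate - 14. Reaching -23 requires feed_rate = -3, outside [-2, 10].
Intervening on pressure: with other inputs at their observed values, gloss = -3*pressure + 7. Solving for -23 gives pressure = 10, within [-2, 10].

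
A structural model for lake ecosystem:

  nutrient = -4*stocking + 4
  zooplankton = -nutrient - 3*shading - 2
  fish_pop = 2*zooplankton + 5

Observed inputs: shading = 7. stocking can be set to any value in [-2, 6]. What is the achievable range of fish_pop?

-65 to -1

Substituting into the zooplankton equation gives zooplankton = 4*stocking - 27.
Substituting into the fish_pop equation gives fish_pop = 8*stocking - 49.
Linear in stocking, so extremes are at the endpoints: stocking = -2 gives fish_pop = -65; stocking = 6 gives fish_pop = -1.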